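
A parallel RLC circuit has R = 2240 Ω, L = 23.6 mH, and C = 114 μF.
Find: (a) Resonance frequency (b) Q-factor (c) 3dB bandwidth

Step 1 — Resonance: ω₀ = 1/√(LC) = 1/√(0.0236·0.000114) = 609.7 rad/s.
Step 2 — f₀ = ω₀/(2π) = 97.03 Hz.
Step 3 — Parallel Q: Q = R/(ω₀L) = 2240/(609.7·0.0236) = 155.7.
Step 4 — Bandwidth: Δω = ω₀/Q = 3.916 rad/s; BW = Δω/(2π) = 0.6233 Hz.

(a) f₀ = 97.03 Hz  (b) Q = 155.7  (c) BW = 0.6233 Hz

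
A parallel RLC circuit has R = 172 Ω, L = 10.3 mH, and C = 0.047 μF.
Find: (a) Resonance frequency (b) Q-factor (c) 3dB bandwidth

Step 1 — Resonance: ω₀ = 1/√(LC) = 1/√(0.0103·4.7e-08) = 4.545e+04 rad/s.
Step 2 — f₀ = ω₀/(2π) = 7234 Hz.
Step 3 — Parallel Q: Q = R/(ω₀L) = 172/(4.545e+04·0.0103) = 0.3674.
Step 4 — Bandwidth: Δω = ω₀/Q = 1.237e+05 rad/s; BW = Δω/(2π) = 1.969e+04 Hz.

(a) f₀ = 7234 Hz  (b) Q = 0.3674  (c) BW = 1.969e+04 Hz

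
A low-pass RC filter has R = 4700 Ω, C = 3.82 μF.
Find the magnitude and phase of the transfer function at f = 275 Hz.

Step 1 — Angular frequency: ω = 2π·275 = 1728 rad/s.
Step 2 — Transfer function: H(jω) = 1/(1 + jωRC).
Step 3 — Denominator: 1 + jωRC = 1 + j·1728·4700·3.82e-06 = 1 + j31.02.
Step 4 — H = 0.001038 - j0.0322.
Step 5 — Magnitude: |H| = 0.03222 (-29.8 dB); phase: φ = -88.2°.

|H| = 0.03222 (-29.8 dB), φ = -88.2°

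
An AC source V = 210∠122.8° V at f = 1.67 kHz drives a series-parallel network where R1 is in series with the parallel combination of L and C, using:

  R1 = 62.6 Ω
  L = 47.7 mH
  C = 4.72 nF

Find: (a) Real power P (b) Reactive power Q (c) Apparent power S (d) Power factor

Step 1 — Angular frequency: ω = 2π·f = 2π·1670 = 1.049e+04 rad/s.
Step 2 — Component impedances:
  R1: Z = R = 62.6 Ω
  L: Z = jωL = j·1.049e+04·0.0477 = 0 + j500.5 Ω
  C: Z = 1/(jωC) = -j/(ω·C) = 0 - j2.019e+04 Ω
Step 3 — Parallel branch: L || C = 1/(1/L + 1/C) = 0 + j513.2 Ω.
Step 4 — Series with R1: Z_total = R1 + (L || C) = 62.6 + j513.2 Ω = 517∠83.0° Ω.
Step 5 — Source phasor: V = 210∠122.8° V = -113.8 + j176.5 V.
Step 6 — Current: I = V / Z = 0.3123 + j0.2597 A = 0.4062∠39.8° A.
Step 7 — Complex power: S = V·I* = 10.33 + j84.67 VA.
Step 8 — Real power: P = Re(S) = 10.33 W.
Step 9 — Reactive power: Q = Im(S) = 84.67 VAR.
Step 10 — Apparent power: |S| = 85.29 VA.
Step 11 — Power factor: PF = P/|S| = 0.1211 (lagging).

(a) P = 10.33 W  (b) Q = 84.67 VAR  (c) S = 85.29 VA  (d) PF = 0.1211 (lagging)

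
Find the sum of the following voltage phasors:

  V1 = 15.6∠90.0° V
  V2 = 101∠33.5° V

Step 1 — Convert each phasor to rectangular form:
  V1 = 15.6·(cos(90.0°) + j·sin(90.0°)) = 0 + j15.6 V
  V2 = 101·(cos(33.5°) + j·sin(33.5°)) = 84.22 + j55.75 V
Step 2 — Sum components: V_total = 84.22 + j71.35 V.
Step 3 — Convert to polar: |V_total| = 110.4 V, ∠V_total = 40.3°.

V_total = 110.4∠40.3° V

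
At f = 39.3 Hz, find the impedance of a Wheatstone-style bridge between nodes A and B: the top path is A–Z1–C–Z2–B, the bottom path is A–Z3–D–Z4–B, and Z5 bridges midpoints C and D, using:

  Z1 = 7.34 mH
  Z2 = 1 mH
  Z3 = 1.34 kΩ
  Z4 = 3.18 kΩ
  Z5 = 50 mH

Step 1 — Angular frequency: ω = 2π·f = 2π·39.3 = 246.9 rad/s.
Step 2 — Component impedances:
  Z1: Z = jωL = j·246.9·0.00734 = 0 + j1.812 Ω
  Z2: Z = jωL = j·246.9·0.001 = 0 + j0.2469 Ω
  Z3: Z = R = 1340 Ω
  Z4: Z = R = 3180 Ω
  Z5: Z = jωL = j·246.9·0.05 = 0 + j12.35 Ω
Step 3 — Bridge requires nodal analysis (the Z5 bridge couples midpoints C and D, so the two paths cannot be reduced to a simple series/parallel combination). Setting node B to ground and injecting 1 A at node A, the 3-node admittance system at A, C, D solves to V_A = Z_AB = 0.00247 + j2.059 Ω = 2.059∠89.9° Ω.

Z = 0.00247 + j2.059 Ω = 2.059∠89.9° Ω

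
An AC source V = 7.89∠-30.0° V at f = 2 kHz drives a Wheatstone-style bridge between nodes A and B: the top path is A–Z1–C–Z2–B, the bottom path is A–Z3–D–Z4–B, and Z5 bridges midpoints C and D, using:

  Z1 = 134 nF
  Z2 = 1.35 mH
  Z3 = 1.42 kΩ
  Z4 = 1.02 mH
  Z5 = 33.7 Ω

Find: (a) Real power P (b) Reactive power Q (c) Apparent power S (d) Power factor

Step 1 — Angular frequency: ω = 2π·f = 2π·2000 = 1.257e+04 rad/s.
Step 2 — Component impedances:
  Z1: Z = 1/(jωC) = -j/(ω·C) = 0 - j593.9 Ω
  Z2: Z = jωL = j·1.257e+04·0.00135 = 0 + j16.96 Ω
  Z3: Z = R = 1420 Ω
  Z4: Z = jωL = j·1.257e+04·0.00102 = 0 + j12.82 Ω
  Z5: Z = R = 33.7 Ω
Step 3 — Bridge requires nodal analysis (the Z5 bridge couples midpoints C and D, so the two paths cannot be reduced to a simple series/parallel combination). Setting node B to ground and injecting 1 A at node A, the 3-node admittance system at A, C, D solves to V_A = Z_AB = 207.2 - j492.9 Ω = 534.6∠-67.2° Ω.
Step 4 — Source phasor: V = 7.89∠-30.0° V = 6.833 - j3.945 V.
Step 5 — Current: I = V / Z = 0.01176 + j0.008922 A = 0.01476∠37.2° A.
Step 6 — Complex power: S = V·I* = 0.04513 - j0.1073 VA.
Step 7 — Real power: P = Re(S) = 0.04513 W.
Step 8 — Reactive power: Q = Im(S) = -0.1073 VAR.
Step 9 — Apparent power: |S| = 0.1164 VA.
Step 10 — Power factor: PF = P/|S| = 0.3876 (leading).

(a) P = 0.04513 W  (b) Q = -0.1073 VAR  (c) S = 0.1164 VA  (d) PF = 0.3876 (leading)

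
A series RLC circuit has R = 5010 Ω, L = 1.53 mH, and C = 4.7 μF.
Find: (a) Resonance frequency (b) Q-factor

Step 1 — Resonance condition Im(Z)=0 gives ω₀ = 1/√(LC).
Step 2 — ω₀ = 1/√(0.00153·4.7e-06) = 1.179e+04 rad/s.
Step 3 — f₀ = ω₀/(2π) = 1877 Hz.
Step 4 — Series Q: Q = ω₀L/R = 1.179e+04·0.00153/5010 = 0.003601.

(a) f₀ = 1877 Hz  (b) Q = 0.003601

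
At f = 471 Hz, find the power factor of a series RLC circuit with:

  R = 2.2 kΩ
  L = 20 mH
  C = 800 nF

Step 1 — Angular frequency: ω = 2π·f = 2π·471 = 2959 rad/s.
Step 2 — Component impedances:
  R: Z = R = 2200 Ω
  L: Z = jωL = j·2959·0.02 = 0 + j59.19 Ω
  C: Z = 1/(jωC) = -j/(ω·C) = 0 - j422.4 Ω
Step 3 — Series combination: Z_total = R + L + C = 2200 - j363.2 Ω = 2230∠-9.4° Ω.
Step 4 — Power factor: PF = cos(φ) = Re(Z)/|Z| = 2200/2229.8 = 0.9866.
Step 5 — Type: Im(Z) = -363.2 ⇒ leading (phase φ = -9.4°).

PF = 0.9866 (leading, φ = -9.4°)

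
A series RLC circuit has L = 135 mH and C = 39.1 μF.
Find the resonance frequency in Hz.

Step 1 — Resonance condition Im(Z)=0 gives ω₀ = 1/√(LC).
Step 2 — ω₀ = 1/√(0.135·3.91e-05) = 435.3 rad/s.
Step 3 — f₀ = ω₀/(2π) = 69.27 Hz.

f₀ = 69.27 Hz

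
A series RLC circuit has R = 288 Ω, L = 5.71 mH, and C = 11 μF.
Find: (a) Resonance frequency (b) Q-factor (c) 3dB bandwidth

Step 1 — Resonance: ω₀ = 1/√(LC) = 1/√(0.00571·1.1e-05) = 3990 rad/s.
Step 2 — f₀ = ω₀/(2π) = 635 Hz.
Step 3 — Series Q: Q = ω₀L/R = 3990·0.00571/288 = 0.07911.
Step 4 — Bandwidth: Δω = ω₀/Q = 5.044e+04 rad/s; BW = Δω/(2π) = 8027 Hz.

(a) f₀ = 635 Hz  (b) Q = 0.07911  (c) BW = 8027 Hz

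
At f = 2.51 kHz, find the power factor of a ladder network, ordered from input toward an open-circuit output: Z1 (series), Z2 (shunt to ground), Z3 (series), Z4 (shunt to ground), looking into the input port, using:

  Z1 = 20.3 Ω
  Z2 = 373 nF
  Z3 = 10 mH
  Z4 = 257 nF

Step 1 — Angular frequency: ω = 2π·f = 2π·2510 = 1.577e+04 rad/s.
Step 2 — Component impedances:
  Z1: Z = R = 20.3 Ω
  Z2: Z = 1/(jωC) = -j/(ω·C) = 0 - j170 Ω
  Z3: Z = jωL = j·1.577e+04·0.01 = 0 + j157.7 Ω
  Z4: Z = 1/(jωC) = -j/(ω·C) = 0 - j246.7 Ω
Step 3 — Ladder network (open output): work backward from the far end, alternating series and parallel combinations. Z_in = 20.3 - j58.42 Ω = 61.85∠-70.8° Ω.
Step 4 — Power factor: PF = cos(φ) = Re(Z)/|Z| = 20.3/61.85 = 0.3282.
Step 5 — Type: Im(Z) = -58.42 ⇒ leading (phase φ = -70.8°).

PF = 0.3282 (leading, φ = -70.8°)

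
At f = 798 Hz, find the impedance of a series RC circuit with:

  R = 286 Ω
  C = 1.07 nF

Step 1 — Angular frequency: ω = 2π·f = 2π·798 = 5014 rad/s.
Step 2 — Component impedances:
  R: Z = R = 286 Ω
  C: Z = 1/(jωC) = -j/(ω·C) = 0 - j1.864e+05 Ω
Step 3 — Series combination: Z_total = R + C = 286 - j1.864e+05 Ω = 1.864e+05∠-89.9° Ω.

Z = 286 - j1.864e+05 Ω = 1.864e+05∠-89.9° Ω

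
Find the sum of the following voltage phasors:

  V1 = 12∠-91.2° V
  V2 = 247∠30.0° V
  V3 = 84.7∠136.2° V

Step 1 — Convert each phasor to rectangular form:
  V1 = 12·(cos(-91.2°) + j·sin(-91.2°)) = -0.2513 - j12 V
  V2 = 247·(cos(30.0°) + j·sin(30.0°)) = 213.9 + j123.5 V
  V3 = 84.7·(cos(136.2°) + j·sin(136.2°)) = -61.13 + j58.62 V
Step 2 — Sum components: V_total = 152.5 + j170.1 V.
Step 3 — Convert to polar: |V_total| = 228.5 V, ∠V_total = 48.1°.

V_total = 228.5∠48.1° V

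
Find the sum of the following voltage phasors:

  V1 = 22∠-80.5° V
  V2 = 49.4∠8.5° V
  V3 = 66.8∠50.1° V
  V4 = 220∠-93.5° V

Step 1 — Convert each phasor to rectangular form:
  V1 = 22·(cos(-80.5°) + j·sin(-80.5°)) = 3.631 - j21.7 V
  V2 = 49.4·(cos(8.5°) + j·sin(8.5°)) = 48.86 + j7.302 V
  V3 = 66.8·(cos(50.1°) + j·sin(50.1°)) = 42.85 + j51.25 V
  V4 = 220·(cos(-93.5°) + j·sin(-93.5°)) = -13.43 - j219.6 V
Step 2 — Sum components: V_total = 81.91 - j182.7 V.
Step 3 — Convert to polar: |V_total| = 200.3 V, ∠V_total = -65.9°.

V_total = 200.3∠-65.9° V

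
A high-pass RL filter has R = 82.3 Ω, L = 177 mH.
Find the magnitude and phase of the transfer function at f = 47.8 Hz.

Step 1 — Angular frequency: ω = 2π·47.8 = 300.3 rad/s.
Step 2 — Transfer function: H(jω) = jωL/(R + jωL).
Step 3 — Numerator jωL = j·53.16; denominator R + jωL = 82.3 + j53.16.
Step 4 — H = 0.2944 + j0.4558.
Step 5 — Magnitude: |H| = 0.5426 (-5.3 dB); phase: φ = 57.1°.

|H| = 0.5426 (-5.3 dB), φ = 57.1°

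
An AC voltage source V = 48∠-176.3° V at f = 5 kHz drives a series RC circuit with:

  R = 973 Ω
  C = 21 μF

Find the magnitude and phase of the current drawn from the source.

Step 1 — Angular frequency: ω = 2π·f = 2π·5000 = 3.142e+04 rad/s.
Step 2 — Component impedances:
  R: Z = R = 973 Ω
  C: Z = 1/(jωC) = -j/(ω·C) = 0 - j1.516 Ω
Step 3 — Series combination: Z_total = R + C = 973 - j1.516 Ω = 973∠-0.1° Ω.
Step 4 — Source phasor: V = 48∠-176.3° V = -47.9 - j3.098 V.
Step 5 — Ohm's law: I = V / Z_total = (-47.9 - j3.098) / (973 - j1.516) = -0.04922 - j0.00326 A.
Step 6 — Convert to polar: |I| = 0.04933 A, ∠I = -176.2°.

I = 0.04933∠-176.2° A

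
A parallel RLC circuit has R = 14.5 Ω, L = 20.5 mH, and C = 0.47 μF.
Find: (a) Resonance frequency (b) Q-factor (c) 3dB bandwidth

Step 1 — Resonance: ω₀ = 1/√(LC) = 1/√(0.0205·4.7e-07) = 1.019e+04 rad/s.
Step 2 — f₀ = ω₀/(2π) = 1621 Hz.
Step 3 — Parallel Q: Q = R/(ω₀L) = 14.5/(1.019e+04·0.0205) = 0.06943.
Step 4 — Bandwidth: Δω = ω₀/Q = 1.467e+05 rad/s; BW = Δω/(2π) = 2.335e+04 Hz.

(a) f₀ = 1621 Hz  (b) Q = 0.06943  (c) BW = 2.335e+04 Hz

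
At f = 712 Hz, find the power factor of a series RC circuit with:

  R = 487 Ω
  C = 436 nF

Step 1 — Angular frequency: ω = 2π·f = 2π·712 = 4474 rad/s.
Step 2 — Component impedances:
  R: Z = R = 487 Ω
  C: Z = 1/(jωC) = -j/(ω·C) = 0 - j512.7 Ω
Step 3 — Series combination: Z_total = R + C = 487 - j512.7 Ω = 707.1∠-46.5° Ω.
Step 4 — Power factor: PF = cos(φ) = Re(Z)/|Z| = 487/707.1 = 0.6887.
Step 5 — Type: Im(Z) = -512.7 ⇒ leading (phase φ = -46.5°).

PF = 0.6887 (leading, φ = -46.5°)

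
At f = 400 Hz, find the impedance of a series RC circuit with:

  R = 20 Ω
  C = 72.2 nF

Step 1 — Angular frequency: ω = 2π·f = 2π·400 = 2513 rad/s.
Step 2 — Component impedances:
  R: Z = R = 20 Ω
  C: Z = 1/(jωC) = -j/(ω·C) = 0 - j5511 Ω
Step 3 — Series combination: Z_total = R + C = 20 - j5511 Ω = 5511∠-89.8° Ω.

Z = 20 - j5511 Ω = 5511∠-89.8° Ω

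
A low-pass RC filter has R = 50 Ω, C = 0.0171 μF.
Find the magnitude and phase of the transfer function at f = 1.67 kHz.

Step 1 — Angular frequency: ω = 2π·1670 = 1.049e+04 rad/s.
Step 2 — Transfer function: H(jω) = 1/(1 + jωRC).
Step 3 — Denominator: 1 + jωRC = 1 + j·1.049e+04·50·1.71e-08 = 1 + j0.008971.
Step 4 — H = 0.9999 - j0.008971.
Step 5 — Magnitude: |H| = 1 (-0.0 dB); phase: φ = -0.5°.

|H| = 1 (-0.0 dB), φ = -0.5°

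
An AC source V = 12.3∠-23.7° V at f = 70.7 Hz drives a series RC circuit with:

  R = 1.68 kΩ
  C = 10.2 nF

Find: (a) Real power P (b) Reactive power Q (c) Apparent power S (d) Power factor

Step 1 — Angular frequency: ω = 2π·f = 2π·70.7 = 444.2 rad/s.
Step 2 — Component impedances:
  R: Z = R = 1680 Ω
  C: Z = 1/(jωC) = -j/(ω·C) = 0 - j2.207e+05 Ω
Step 3 — Series combination: Z_total = R + C = 1680 - j2.207e+05 Ω = 2.207e+05∠-89.6° Ω.
Step 4 — Source phasor: V = 12.3∠-23.7° V = 11.26 - j4.944 V.
Step 5 — Current: I = V / Z = 2.279e-05 + j5.086e-05 A = 5.573e-05∠65.9° A.
Step 6 — Complex power: S = V·I* = 5.218e-06 - j0.0006855 VA.
Step 7 — Real power: P = Re(S) = 5.218e-06 W.
Step 8 — Reactive power: Q = Im(S) = -0.0006855 VAR.
Step 9 — Apparent power: |S| = 0.0006855 VA.
Step 10 — Power factor: PF = P/|S| = 0.007612 (leading).

(a) P = 5.218e-06 W  (b) Q = -0.0006855 VAR  (c) S = 0.0006855 VA  (d) PF = 0.007612 (leading)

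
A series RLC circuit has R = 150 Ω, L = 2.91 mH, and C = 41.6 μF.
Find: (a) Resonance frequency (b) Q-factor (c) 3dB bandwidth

Step 1 — Resonance: ω₀ = 1/√(LC) = 1/√(0.00291·4.16e-05) = 2874 rad/s.
Step 2 — f₀ = ω₀/(2π) = 457.4 Hz.
Step 3 — Series Q: Q = ω₀L/R = 2874·0.00291/150 = 0.05576.
Step 4 — Bandwidth: Δω = ω₀/Q = 5.155e+04 rad/s; BW = Δω/(2π) = 8204 Hz.

(a) f₀ = 457.4 Hz  (b) Q = 0.05576  (c) BW = 8204 Hz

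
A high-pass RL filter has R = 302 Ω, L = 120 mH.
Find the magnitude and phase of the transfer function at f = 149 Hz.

Step 1 — Angular frequency: ω = 2π·149 = 936.2 rad/s.
Step 2 — Transfer function: H(jω) = jωL/(R + jωL).
Step 3 — Numerator jωL = j·112.3; denominator R + jωL = 302 + j112.3.
Step 4 — H = 0.1216 + j0.3268.
Step 5 — Magnitude: |H| = 0.3487 (-9.2 dB); phase: φ = 69.6°.

|H| = 0.3487 (-9.2 dB), φ = 69.6°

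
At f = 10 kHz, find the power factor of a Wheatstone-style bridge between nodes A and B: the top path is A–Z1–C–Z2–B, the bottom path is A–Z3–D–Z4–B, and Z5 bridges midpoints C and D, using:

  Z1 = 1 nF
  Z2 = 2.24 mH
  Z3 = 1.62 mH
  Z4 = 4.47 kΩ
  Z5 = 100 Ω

Step 1 — Angular frequency: ω = 2π·f = 2π·1e+04 = 6.283e+04 rad/s.
Step 2 — Component impedances:
  Z1: Z = 1/(jωC) = -j/(ω·C) = 0 - j1.592e+04 Ω
  Z2: Z = jωL = j·6.283e+04·0.00224 = 0 + j140.7 Ω
  Z3: Z = jωL = j·6.283e+04·0.00162 = 0 + j101.8 Ω
  Z4: Z = R = 4470 Ω
  Z5: Z = R = 100 Ω
Step 3 — Bridge requires nodal analysis (the Z5 bridge couples midpoints C and D, so the two paths cannot be reduced to a simple series/parallel combination). Setting node B to ground and injecting 1 A at node A, the 3-node admittance system at A, C, D solves to V_A = Z_AB = 103.2 + j236.3 Ω = 257.9∠66.4° Ω.
Step 4 — Power factor: PF = cos(φ) = Re(Z)/|Z| = 103.18/257.86 = 0.4001.
Step 5 — Type: Im(Z) = 236.3 ⇒ lagging (phase φ = 66.4°).

PF = 0.4001 (lagging, φ = 66.4°)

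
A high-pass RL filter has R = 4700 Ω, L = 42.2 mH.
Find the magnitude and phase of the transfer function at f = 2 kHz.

Step 1 — Angular frequency: ω = 2π·2000 = 1.257e+04 rad/s.
Step 2 — Transfer function: H(jω) = jωL/(R + jωL).
Step 3 — Numerator jωL = j·530.3; denominator R + jωL = 4700 + j530.3.
Step 4 — H = 0.01257 + j0.1114.
Step 5 — Magnitude: |H| = 0.1121 (-19.0 dB); phase: φ = 83.6°.

|H| = 0.1121 (-19.0 dB), φ = 83.6°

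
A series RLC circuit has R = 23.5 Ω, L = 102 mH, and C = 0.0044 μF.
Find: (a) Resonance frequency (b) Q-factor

Step 1 — Resonance condition Im(Z)=0 gives ω₀ = 1/√(LC).
Step 2 — ω₀ = 1/√(0.102·4.4e-09) = 4.72e+04 rad/s.
Step 3 — f₀ = ω₀/(2π) = 7513 Hz.
Step 4 — Series Q: Q = ω₀L/R = 4.72e+04·0.102/23.5 = 204.9.

(a) f₀ = 7513 Hz  (b) Q = 204.9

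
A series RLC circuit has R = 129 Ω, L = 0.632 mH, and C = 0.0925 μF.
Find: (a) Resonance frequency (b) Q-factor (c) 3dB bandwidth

Step 1 — Resonance: ω₀ = 1/√(LC) = 1/√(0.000632·9.25e-08) = 1.308e+05 rad/s.
Step 2 — f₀ = ω₀/(2π) = 2.082e+04 Hz.
Step 3 — Series Q: Q = ω₀L/R = 1.308e+05·0.000632/129 = 0.6408.
Step 4 — Bandwidth: Δω = ω₀/Q = 2.041e+05 rad/s; BW = Δω/(2π) = 3.249e+04 Hz.

(a) f₀ = 2.082e+04 Hz  (b) Q = 0.6408  (c) BW = 3.249e+04 Hz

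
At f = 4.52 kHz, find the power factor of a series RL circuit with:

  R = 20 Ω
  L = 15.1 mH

Step 1 — Angular frequency: ω = 2π·f = 2π·4520 = 2.84e+04 rad/s.
Step 2 — Component impedances:
  R: Z = R = 20 Ω
  L: Z = jωL = j·2.84e+04·0.0151 = 0 + j428.8 Ω
Step 3 — Series combination: Z_total = R + L = 20 + j428.8 Ω = 429.3∠87.3° Ω.
Step 4 — Power factor: PF = cos(φ) = Re(Z)/|Z| = 20/429.3 = 0.04659.
Step 5 — Type: Im(Z) = 428.8 ⇒ lagging (phase φ = 87.3°).

PF = 0.04659 (lagging, φ = 87.3°)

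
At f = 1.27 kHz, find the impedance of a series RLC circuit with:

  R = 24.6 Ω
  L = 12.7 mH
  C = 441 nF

Step 1 — Angular frequency: ω = 2π·f = 2π·1270 = 7980 rad/s.
Step 2 — Component impedances:
  R: Z = R = 24.6 Ω
  L: Z = jωL = j·7980·0.0127 = 0 + j101.3 Ω
  C: Z = 1/(jωC) = -j/(ω·C) = 0 - j284.2 Ω
Step 3 — Series combination: Z_total = R + L + C = 24.6 - j182.8 Ω = 184.5∠-82.3° Ω.

Z = 24.6 - j182.8 Ω = 184.5∠-82.3° Ω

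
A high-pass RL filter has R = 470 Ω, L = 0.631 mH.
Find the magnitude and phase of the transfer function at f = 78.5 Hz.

Step 1 — Angular frequency: ω = 2π·78.5 = 493.2 rad/s.
Step 2 — Transfer function: H(jω) = jωL/(R + jωL).
Step 3 — Numerator jωL = j·0.3112; denominator R + jωL = 470 + j0.3112.
Step 4 — H = 4.385e-07 + j0.0006622.
Step 5 — Magnitude: |H| = 0.0006622 (-63.6 dB); phase: φ = 90.0°.

|H| = 0.0006622 (-63.6 dB), φ = 90.0°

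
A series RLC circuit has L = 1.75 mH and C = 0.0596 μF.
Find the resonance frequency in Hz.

Step 1 — Resonance condition Im(Z)=0 gives ω₀ = 1/√(LC).
Step 2 — ω₀ = 1/√(0.00175·5.96e-08) = 9.792e+04 rad/s.
Step 3 — f₀ = ω₀/(2π) = 1.558e+04 Hz.

f₀ = 1.558e+04 Hz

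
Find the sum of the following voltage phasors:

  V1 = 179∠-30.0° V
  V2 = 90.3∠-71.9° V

Step 1 — Convert each phasor to rectangular form:
  V1 = 179·(cos(-30.0°) + j·sin(-30.0°)) = 155 - j89.5 V
  V2 = 90.3·(cos(-71.9°) + j·sin(-71.9°)) = 28.05 - j85.83 V
Step 2 — Sum components: V_total = 183.1 - j175.3 V.
Step 3 — Convert to polar: |V_total| = 253.5 V, ∠V_total = -43.8°.

V_total = 253.5∠-43.8° V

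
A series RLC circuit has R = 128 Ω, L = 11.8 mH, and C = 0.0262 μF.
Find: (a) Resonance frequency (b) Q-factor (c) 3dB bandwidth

Step 1 — Resonance: ω₀ = 1/√(LC) = 1/√(0.0118·2.62e-08) = 5.687e+04 rad/s.
Step 2 — f₀ = ω₀/(2π) = 9052 Hz.
Step 3 — Series Q: Q = ω₀L/R = 5.687e+04·0.0118/128 = 5.243.
Step 4 — Bandwidth: Δω = ω₀/Q = 1.085e+04 rad/s; BW = Δω/(2π) = 1726 Hz.

(a) f₀ = 9052 Hz  (b) Q = 5.243  (c) BW = 1726 Hz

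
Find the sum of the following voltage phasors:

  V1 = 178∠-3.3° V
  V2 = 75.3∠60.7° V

Step 1 — Convert each phasor to rectangular form:
  V1 = 178·(cos(-3.3°) + j·sin(-3.3°)) = 177.7 - j10.25 V
  V2 = 75.3·(cos(60.7°) + j·sin(60.7°)) = 36.85 + j65.67 V
Step 2 — Sum components: V_total = 214.6 + j55.42 V.
Step 3 — Convert to polar: |V_total| = 221.6 V, ∠V_total = 14.5°.

V_total = 221.6∠14.5° V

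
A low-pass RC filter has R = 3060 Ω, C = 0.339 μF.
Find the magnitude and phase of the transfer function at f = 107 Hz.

Step 1 — Angular frequency: ω = 2π·107 = 672.3 rad/s.
Step 2 — Transfer function: H(jω) = 1/(1 + jωRC).
Step 3 — Denominator: 1 + jωRC = 1 + j·672.3·3060·3.39e-07 = 1 + j0.6974.
Step 4 — H = 0.6728 - j0.4692.
Step 5 — Magnitude: |H| = 0.8202 (-1.7 dB); phase: φ = -34.9°.

|H| = 0.8202 (-1.7 dB), φ = -34.9°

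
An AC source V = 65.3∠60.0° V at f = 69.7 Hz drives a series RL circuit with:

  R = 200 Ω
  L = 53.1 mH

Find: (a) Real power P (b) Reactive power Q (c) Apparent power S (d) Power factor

Step 1 — Angular frequency: ω = 2π·f = 2π·69.7 = 437.9 rad/s.
Step 2 — Component impedances:
  R: Z = R = 200 Ω
  L: Z = jωL = j·437.9·0.0531 = 0 + j23.25 Ω
Step 3 — Series combination: Z_total = R + L = 200 + j23.25 Ω = 201.3∠6.6° Ω.
Step 4 — Source phasor: V = 65.3∠60.0° V = 32.65 + j56.55 V.
Step 5 — Current: I = V / Z = 0.1935 + j0.2603 A = 0.3243∠53.4° A.
Step 6 — Complex power: S = V·I* = 21.04 + j2.446 VA.
Step 7 — Real power: P = Re(S) = 21.04 W.
Step 8 — Reactive power: Q = Im(S) = 2.446 VAR.
Step 9 — Apparent power: |S| = 21.18 VA.
Step 10 — Power factor: PF = P/|S| = 0.9933 (lagging).

(a) P = 21.04 W  (b) Q = 2.446 VAR  (c) S = 21.18 VA  (d) PF = 0.9933 (lagging)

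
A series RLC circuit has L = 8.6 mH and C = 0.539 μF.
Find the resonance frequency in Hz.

Step 1 — Resonance condition Im(Z)=0 gives ω₀ = 1/√(LC).
Step 2 — ω₀ = 1/√(0.0086·5.39e-07) = 1.469e+04 rad/s.
Step 3 — f₀ = ω₀/(2π) = 2338 Hz.

f₀ = 2338 Hz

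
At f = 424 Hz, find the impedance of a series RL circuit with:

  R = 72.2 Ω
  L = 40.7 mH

Step 1 — Angular frequency: ω = 2π·f = 2π·424 = 2664 rad/s.
Step 2 — Component impedances:
  R: Z = R = 72.2 Ω
  L: Z = jωL = j·2664·0.0407 = 0 + j108.4 Ω
Step 3 — Series combination: Z_total = R + L = 72.2 + j108.4 Ω = 130.3∠56.3° Ω.

Z = 72.2 + j108.4 Ω = 130.3∠56.3° Ω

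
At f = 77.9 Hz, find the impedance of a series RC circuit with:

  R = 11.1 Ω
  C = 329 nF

Step 1 — Angular frequency: ω = 2π·f = 2π·77.9 = 489.5 rad/s.
Step 2 — Component impedances:
  R: Z = R = 11.1 Ω
  C: Z = 1/(jωC) = -j/(ω·C) = 0 - j6210 Ω
Step 3 — Series combination: Z_total = R + C = 11.1 - j6210 Ω = 6210∠-89.9° Ω.

Z = 11.1 - j6210 Ω = 6210∠-89.9° Ω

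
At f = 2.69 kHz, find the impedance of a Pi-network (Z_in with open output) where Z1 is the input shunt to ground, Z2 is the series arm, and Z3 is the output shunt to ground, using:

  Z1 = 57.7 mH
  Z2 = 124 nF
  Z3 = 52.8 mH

Step 1 — Angular frequency: ω = 2π·f = 2π·2690 = 1.69e+04 rad/s.
Step 2 — Component impedances:
  Z1: Z = jωL = j·1.69e+04·0.0577 = 0 + j975.2 Ω
  Z2: Z = 1/(jωC) = -j/(ω·C) = 0 - j477.1 Ω
  Z3: Z = jωL = j·1.69e+04·0.0528 = 0 + j892.4 Ω
Step 3 — With open output, the series arm Z2 and the output shunt Z3 appear in series to ground: Z2 + Z3 = 0 + j415.3 Ω.
Step 4 — Parallel with input shunt Z1: Z_in = Z1 || (Z2 + Z3) = 0 + j291.3 Ω = 291.3∠90.0° Ω.

Z = 0 + j291.3 Ω = 291.3∠90.0° Ω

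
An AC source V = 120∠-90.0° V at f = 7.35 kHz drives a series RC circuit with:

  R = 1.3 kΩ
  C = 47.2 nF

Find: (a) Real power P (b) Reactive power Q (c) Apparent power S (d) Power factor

Step 1 — Angular frequency: ω = 2π·f = 2π·7350 = 4.618e+04 rad/s.
Step 2 — Component impedances:
  R: Z = R = 1300 Ω
  C: Z = 1/(jωC) = -j/(ω·C) = 0 - j458.8 Ω
Step 3 — Series combination: Z_total = R + C = 1300 - j458.8 Ω = 1379∠-19.4° Ω.
Step 4 — Source phasor: V = 120∠-90.0° V = 0 - j120 V.
Step 5 — Current: I = V / Z = 0.02897 - j0.08209 A = 0.08705∠-70.6° A.
Step 6 — Complex power: S = V·I* = 9.85 - j3.476 VA.
Step 7 — Real power: P = Re(S) = 9.85 W.
Step 8 — Reactive power: Q = Im(S) = -3.476 VAR.
Step 9 — Apparent power: |S| = 10.45 VA.
Step 10 — Power factor: PF = P/|S| = 0.943 (leading).

(a) P = 9.85 W  (b) Q = -3.476 VAR  (c) S = 10.45 VA  (d) PF = 0.943 (leading)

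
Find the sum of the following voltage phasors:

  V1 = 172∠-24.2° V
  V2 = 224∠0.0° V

Step 1 — Convert each phasor to rectangular form:
  V1 = 172·(cos(-24.2°) + j·sin(-24.2°)) = 156.9 - j70.51 V
  V2 = 224·(cos(0.0°) + j·sin(0.0°)) = 224 V
Step 2 — Sum components: V_total = 380.9 - j70.51 V.
Step 3 — Convert to polar: |V_total| = 387.4 V, ∠V_total = -10.5°.

V_total = 387.4∠-10.5° V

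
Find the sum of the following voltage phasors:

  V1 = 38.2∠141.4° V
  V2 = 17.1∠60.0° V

Step 1 — Convert each phasor to rectangular form:
  V1 = 38.2·(cos(141.4°) + j·sin(141.4°)) = -29.85 + j23.83 V
  V2 = 17.1·(cos(60.0°) + j·sin(60.0°)) = 8.55 + j14.81 V
Step 2 — Sum components: V_total = -21.3 + j38.64 V.
Step 3 — Convert to polar: |V_total| = 44.12 V, ∠V_total = 118.9°.

V_total = 44.12∠118.9° V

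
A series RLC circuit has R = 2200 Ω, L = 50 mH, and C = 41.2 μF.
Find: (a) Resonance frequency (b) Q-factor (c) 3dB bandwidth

Step 1 — Resonance condition Im(Z)=0 gives ω₀ = 1/√(LC).
Step 2 — ω₀ = 1/√(0.05·4.12e-05) = 696.7 rad/s.
Step 3 — f₀ = ω₀/(2π) = 110.9 Hz.
Step 4 — Series Q: Q = ω₀L/R = 696.7·0.05/2200 = 0.01583.
Step 5 — 3dB bandwidth: Δω = ω₀/Q = 4.4e+04 rad/s; BW = Δω/(2π) = 7003 Hz.

(a) f₀ = 110.9 Hz  (b) Q = 0.01583  (c) BW = 7003 Hz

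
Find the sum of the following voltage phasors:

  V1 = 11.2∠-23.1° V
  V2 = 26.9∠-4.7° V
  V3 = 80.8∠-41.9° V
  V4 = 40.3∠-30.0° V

Step 1 — Convert each phasor to rectangular form:
  V1 = 11.2·(cos(-23.1°) + j·sin(-23.1°)) = 10.3 - j4.394 V
  V2 = 26.9·(cos(-4.7°) + j·sin(-4.7°)) = 26.81 - j2.204 V
  V3 = 80.8·(cos(-41.9°) + j·sin(-41.9°)) = 60.14 - j53.96 V
  V4 = 40.3·(cos(-30.0°) + j·sin(-30.0°)) = 34.9 - j20.15 V
Step 2 — Sum components: V_total = 132.2 - j80.71 V.
Step 3 — Convert to polar: |V_total| = 154.8 V, ∠V_total = -31.4°.

V_total = 154.8∠-31.4° V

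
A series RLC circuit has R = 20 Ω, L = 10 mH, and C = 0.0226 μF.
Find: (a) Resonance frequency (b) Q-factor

Step 1 — Resonance condition Im(Z)=0 gives ω₀ = 1/√(LC).
Step 2 — ω₀ = 1/√(0.01·2.26e-08) = 6.652e+04 rad/s.
Step 3 — f₀ = ω₀/(2π) = 1.059e+04 Hz.
Step 4 — Series Q: Q = ω₀L/R = 6.652e+04·0.01/20 = 33.26.

(a) f₀ = 1.059e+04 Hz  (b) Q = 33.26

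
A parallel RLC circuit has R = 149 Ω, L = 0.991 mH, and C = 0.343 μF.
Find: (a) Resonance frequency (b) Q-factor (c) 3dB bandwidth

Step 1 — Resonance: ω₀ = 1/√(LC) = 1/√(0.000991·3.43e-07) = 5.424e+04 rad/s.
Step 2 — f₀ = ω₀/(2π) = 8632 Hz.
Step 3 — Parallel Q: Q = R/(ω₀L) = 149/(5.424e+04·0.000991) = 2.772.
Step 4 — Bandwidth: Δω = ω₀/Q = 1.957e+04 rad/s; BW = Δω/(2π) = 3114 Hz.

(a) f₀ = 8632 Hz  (b) Q = 2.772  (c) BW = 3114 Hz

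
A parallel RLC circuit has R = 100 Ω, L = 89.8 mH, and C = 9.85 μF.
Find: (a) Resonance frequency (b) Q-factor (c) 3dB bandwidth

Step 1 — Resonance: ω₀ = 1/√(LC) = 1/√(0.0898·9.85e-06) = 1063 rad/s.
Step 2 — f₀ = ω₀/(2π) = 169.2 Hz.
Step 3 — Parallel Q: Q = R/(ω₀L) = 100/(1063·0.0898) = 1.047.
Step 4 — Bandwidth: Δω = ω₀/Q = 1015 rad/s; BW = Δω/(2π) = 161.6 Hz.

(a) f₀ = 169.2 Hz  (b) Q = 1.047  (c) BW = 161.6 Hz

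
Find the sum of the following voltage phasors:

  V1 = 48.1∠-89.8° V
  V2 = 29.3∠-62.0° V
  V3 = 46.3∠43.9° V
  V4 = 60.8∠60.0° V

Step 1 — Convert each phasor to rectangular form:
  V1 = 48.1·(cos(-89.8°) + j·sin(-89.8°)) = 0.1679 - j48.1 V
  V2 = 29.3·(cos(-62.0°) + j·sin(-62.0°)) = 13.76 - j25.87 V
  V3 = 46.3·(cos(43.9°) + j·sin(43.9°)) = 33.36 + j32.1 V
  V4 = 60.8·(cos(60.0°) + j·sin(60.0°)) = 30.4 + j52.65 V
Step 2 — Sum components: V_total = 77.68 + j10.79 V.
Step 3 — Convert to polar: |V_total| = 78.43 V, ∠V_total = 7.9°.

V_total = 78.43∠7.9° V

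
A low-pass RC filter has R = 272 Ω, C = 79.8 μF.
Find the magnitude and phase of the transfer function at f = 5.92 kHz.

Step 1 — Angular frequency: ω = 2π·5920 = 3.72e+04 rad/s.
Step 2 — Transfer function: H(jω) = 1/(1 + jωRC).
Step 3 — Denominator: 1 + jωRC = 1 + j·3.72e+04·272·7.98e-05 = 1 + j807.4.
Step 4 — H = 1.534e-06 - j0.001239.
Step 5 — Magnitude: |H| = 0.001239 (-58.1 dB); phase: φ = -89.9°.

|H| = 0.001239 (-58.1 dB), φ = -89.9°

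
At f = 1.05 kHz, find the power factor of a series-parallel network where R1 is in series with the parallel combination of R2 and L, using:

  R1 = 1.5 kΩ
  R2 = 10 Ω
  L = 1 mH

Step 1 — Angular frequency: ω = 2π·f = 2π·1050 = 6597 rad/s.
Step 2 — Component impedances:
  R1: Z = R = 1500 Ω
  R2: Z = R = 10 Ω
  L: Z = jωL = j·6597·0.001 = 0 + j6.597 Ω
Step 3 — Parallel branch: R2 || L = 1/(1/R2 + 1/L) = 3.033 + j4.597 Ω.
Step 4 — Series with R1: Z_total = R1 + (R2 || L) = 1503 + j4.597 Ω = 1503∠0.2° Ω.
Step 5 — Power factor: PF = cos(φ) = Re(Z)/|Z| = 1503/1503 = 1.
Step 6 — Type: Im(Z) = 4.597 ⇒ lagging (phase φ = 0.2°).

PF = 1 (lagging, φ = 0.2°)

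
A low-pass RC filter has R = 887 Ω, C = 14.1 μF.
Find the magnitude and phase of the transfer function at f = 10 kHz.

Step 1 — Angular frequency: ω = 2π·1e+04 = 6.283e+04 rad/s.
Step 2 — Transfer function: H(jω) = 1/(1 + jωRC).
Step 3 — Denominator: 1 + jωRC = 1 + j·6.283e+04·887·1.41e-05 = 1 + j785.8.
Step 4 — H = 1.619e-06 - j0.001273.
Step 5 — Magnitude: |H| = 0.001273 (-57.9 dB); phase: φ = -89.9°.

|H| = 0.001273 (-57.9 dB), φ = -89.9°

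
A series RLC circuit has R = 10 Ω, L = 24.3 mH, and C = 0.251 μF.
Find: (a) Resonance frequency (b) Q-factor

Step 1 — Resonance condition Im(Z)=0 gives ω₀ = 1/√(LC).
Step 2 — ω₀ = 1/√(0.0243·2.51e-07) = 1.28e+04 rad/s.
Step 3 — f₀ = ω₀/(2π) = 2038 Hz.
Step 4 — Series Q: Q = ω₀L/R = 1.28e+04·0.0243/10 = 31.11.

(a) f₀ = 2038 Hz  (b) Q = 31.11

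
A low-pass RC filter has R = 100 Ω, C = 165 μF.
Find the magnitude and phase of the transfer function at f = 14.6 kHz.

Step 1 — Angular frequency: ω = 2π·1.46e+04 = 9.173e+04 rad/s.
Step 2 — Transfer function: H(jω) = 1/(1 + jωRC).
Step 3 — Denominator: 1 + jωRC = 1 + j·9.173e+04·100·0.000165 = 1 + j1514.
Step 4 — H = 4.365e-07 - j0.0006607.
Step 5 — Magnitude: |H| = 0.0006607 (-63.6 dB); phase: φ = -90.0°.

|H| = 0.0006607 (-63.6 dB), φ = -90.0°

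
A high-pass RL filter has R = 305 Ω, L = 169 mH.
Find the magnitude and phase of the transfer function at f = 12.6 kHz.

Step 1 — Angular frequency: ω = 2π·1.26e+04 = 7.917e+04 rad/s.
Step 2 — Transfer function: H(jω) = jωL/(R + jωL).
Step 3 — Numerator jωL = j·1.338e+04; denominator R + jωL = 305 + j1.338e+04.
Step 4 — H = 0.9995 + j0.02278.
Step 5 — Magnitude: |H| = 0.9997 (-0.0 dB); phase: φ = 1.3°.

|H| = 0.9997 (-0.0 dB), φ = 1.3°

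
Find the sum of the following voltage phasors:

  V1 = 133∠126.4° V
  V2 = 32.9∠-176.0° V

Step 1 — Convert each phasor to rectangular form:
  V1 = 133·(cos(126.4°) + j·sin(126.4°)) = -78.92 + j107.1 V
  V2 = 32.9·(cos(-176.0°) + j·sin(-176.0°)) = -32.82 - j2.295 V
Step 2 — Sum components: V_total = -111.7 + j104.8 V.
Step 3 — Convert to polar: |V_total| = 153.2 V, ∠V_total = 136.8°.

V_total = 153.2∠136.8° V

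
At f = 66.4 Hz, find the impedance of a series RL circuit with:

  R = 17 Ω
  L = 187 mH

Step 1 — Angular frequency: ω = 2π·f = 2π·66.4 = 417.2 rad/s.
Step 2 — Component impedances:
  R: Z = R = 17 Ω
  L: Z = jωL = j·417.2·0.187 = 0 + j78.02 Ω
Step 3 — Series combination: Z_total = R + L = 17 + j78.02 Ω = 79.85∠77.7° Ω.

Z = 17 + j78.02 Ω = 79.85∠77.7° Ω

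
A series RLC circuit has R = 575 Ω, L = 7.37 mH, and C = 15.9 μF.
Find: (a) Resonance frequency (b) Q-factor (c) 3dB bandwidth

Step 1 — Resonance condition Im(Z)=0 gives ω₀ = 1/√(LC).
Step 2 — ω₀ = 1/√(0.00737·1.59e-05) = 2921 rad/s.
Step 3 — f₀ = ω₀/(2π) = 464.9 Hz.
Step 4 — Series Q: Q = ω₀L/R = 2921·0.00737/575 = 0.03744.
Step 5 — 3dB bandwidth: Δω = ω₀/Q = 7.802e+04 rad/s; BW = Δω/(2π) = 1.242e+04 Hz.

(a) f₀ = 464.9 Hz  (b) Q = 0.03744  (c) BW = 1.242e+04 Hz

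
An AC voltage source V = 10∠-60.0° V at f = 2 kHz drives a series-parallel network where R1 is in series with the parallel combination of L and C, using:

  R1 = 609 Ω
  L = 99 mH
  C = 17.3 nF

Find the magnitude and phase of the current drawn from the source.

Step 1 — Angular frequency: ω = 2π·f = 2π·2000 = 1.257e+04 rad/s.
Step 2 — Component impedances:
  R1: Z = R = 609 Ω
  L: Z = jωL = j·1.257e+04·0.099 = 0 + j1244 Ω
  C: Z = 1/(jωC) = -j/(ω·C) = 0 - j4600 Ω
Step 3 — Parallel branch: L || C = 1/(1/L + 1/C) = 0 + j1705 Ω.
Step 4 — Series with R1: Z_total = R1 + (L || C) = 609 + j1705 Ω = 1811∠70.3° Ω.
Step 5 — Source phasor: V = 10∠-60.0° V = 5 - j8.66 V.
Step 6 — Ohm's law: I = V / Z_total = (5 - j8.66) / (609 + j1705) = -0.003575 - j0.004209 A.
Step 7 — Convert to polar: |I| = 0.005523 A, ∠I = -130.3°.

I = 0.005523∠-130.3° A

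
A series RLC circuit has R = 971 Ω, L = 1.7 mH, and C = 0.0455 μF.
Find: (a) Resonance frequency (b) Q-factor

Step 1 — Resonance condition Im(Z)=0 gives ω₀ = 1/√(LC).
Step 2 — ω₀ = 1/√(0.0017·4.55e-08) = 1.137e+05 rad/s.
Step 3 — f₀ = ω₀/(2π) = 1.81e+04 Hz.
Step 4 — Series Q: Q = ω₀L/R = 1.137e+05·0.0017/971 = 0.1991.

(a) f₀ = 1.81e+04 Hz  (b) Q = 0.1991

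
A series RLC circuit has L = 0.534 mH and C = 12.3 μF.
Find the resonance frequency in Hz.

Step 1 — Resonance condition Im(Z)=0 gives ω₀ = 1/√(LC).
Step 2 — ω₀ = 1/√(0.000534·1.23e-05) = 1.234e+04 rad/s.
Step 3 — f₀ = ω₀/(2π) = 1964 Hz.

f₀ = 1964 Hz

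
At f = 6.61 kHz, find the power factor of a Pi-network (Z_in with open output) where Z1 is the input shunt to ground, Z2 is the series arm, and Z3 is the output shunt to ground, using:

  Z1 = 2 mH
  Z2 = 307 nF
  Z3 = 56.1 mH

Step 1 — Angular frequency: ω = 2π·f = 2π·6610 = 4.153e+04 rad/s.
Step 2 — Component impedances:
  Z1: Z = jωL = j·4.153e+04·0.002 = 0 + j83.06 Ω
  Z2: Z = 1/(jωC) = -j/(ω·C) = 0 - j78.43 Ω
  Z3: Z = jωL = j·4.153e+04·0.0561 = 0 + j2330 Ω
Step 3 — With open output, the series arm Z2 and the output shunt Z3 appear in series to ground: Z2 + Z3 = 0 + j2252 Ω.
Step 4 — Parallel with input shunt Z1: Z_in = Z1 || (Z2 + Z3) = 0 + j80.11 Ω = 80.11∠90.0° Ω.
Step 5 — Power factor: PF = cos(φ) = Re(Z)/|Z| = -0/80.11 = -0.
Step 6 — Type: Im(Z) = 80.11 ⇒ lagging (phase φ = 90.0°).

PF = -0 (lagging, φ = 90.0°)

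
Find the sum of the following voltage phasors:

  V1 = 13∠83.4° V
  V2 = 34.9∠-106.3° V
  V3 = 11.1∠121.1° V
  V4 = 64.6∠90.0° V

Step 1 — Convert each phasor to rectangular form:
  V1 = 13·(cos(83.4°) + j·sin(83.4°)) = 1.494 + j12.91 V
  V2 = 34.9·(cos(-106.3°) + j·sin(-106.3°)) = -9.795 - j33.5 V
  V3 = 11.1·(cos(121.1°) + j·sin(121.1°)) = -5.734 + j9.505 V
  V4 = 64.6·(cos(90.0°) + j·sin(90.0°)) = 0 + j64.6 V
Step 2 — Sum components: V_total = -14.03 + j53.52 V.
Step 3 — Convert to polar: |V_total| = 55.33 V, ∠V_total = 104.7°.

V_total = 55.33∠104.7° V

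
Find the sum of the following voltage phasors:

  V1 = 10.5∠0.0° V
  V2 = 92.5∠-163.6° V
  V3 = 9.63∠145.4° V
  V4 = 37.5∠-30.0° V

Step 1 — Convert each phasor to rectangular form:
  V1 = 10.5·(cos(0.0°) + j·sin(0.0°)) = 10.5 V
  V2 = 92.5·(cos(-163.6°) + j·sin(-163.6°)) = -88.74 - j26.12 V
  V3 = 9.63·(cos(145.4°) + j·sin(145.4°)) = -7.927 + j5.468 V
  V4 = 37.5·(cos(-30.0°) + j·sin(-30.0°)) = 32.48 - j18.75 V
Step 2 — Sum components: V_total = -53.69 - j39.4 V.
Step 3 — Convert to polar: |V_total| = 66.59 V, ∠V_total = -143.7°.

V_total = 66.59∠-143.7° V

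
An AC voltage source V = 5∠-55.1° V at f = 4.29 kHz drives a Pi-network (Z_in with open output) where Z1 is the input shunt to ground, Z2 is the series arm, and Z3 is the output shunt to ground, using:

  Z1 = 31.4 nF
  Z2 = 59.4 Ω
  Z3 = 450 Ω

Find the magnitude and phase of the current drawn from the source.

Step 1 — Angular frequency: ω = 2π·f = 2π·4290 = 2.695e+04 rad/s.
Step 2 — Component impedances:
  Z1: Z = 1/(jωC) = -j/(ω·C) = 0 - j1181 Ω
  Z2: Z = R = 59.4 Ω
  Z3: Z = R = 450 Ω
Step 3 — With open output, the series arm Z2 and the output shunt Z3 appear in series to ground: Z2 + Z3 = 509.4 Ω.
Step 4 — Parallel with input shunt Z1: Z_in = Z1 || (Z2 + Z3) = 429.6 - j185.2 Ω = 467.8∠-23.3° Ω.
Step 5 — Source phasor: V = 5∠-55.1° V = 2.861 - j4.101 V.
Step 6 — Ohm's law: I = V / Z_total = (2.861 - j4.101) / (429.6 - j185.2) = 0.009087 - j0.005629 A.
Step 7 — Convert to polar: |I| = 0.01069 A, ∠I = -31.8°.

I = 0.01069∠-31.8° A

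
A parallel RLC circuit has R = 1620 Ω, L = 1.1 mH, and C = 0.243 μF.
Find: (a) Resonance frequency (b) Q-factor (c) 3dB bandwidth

Step 1 — Resonance: ω₀ = 1/√(LC) = 1/√(0.0011·2.43e-07) = 6.116e+04 rad/s.
Step 2 — f₀ = ω₀/(2π) = 9735 Hz.
Step 3 — Parallel Q: Q = R/(ω₀L) = 1620/(6.116e+04·0.0011) = 24.08.
Step 4 — Bandwidth: Δω = ω₀/Q = 2540 rad/s; BW = Δω/(2π) = 404.3 Hz.

(a) f₀ = 9735 Hz  (b) Q = 24.08  (c) BW = 404.3 Hz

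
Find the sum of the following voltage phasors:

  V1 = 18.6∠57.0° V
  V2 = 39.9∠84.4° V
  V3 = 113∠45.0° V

Step 1 — Convert each phasor to rectangular form:
  V1 = 18.6·(cos(57.0°) + j·sin(57.0°)) = 10.13 + j15.6 V
  V2 = 39.9·(cos(84.4°) + j·sin(84.4°)) = 3.894 + j39.71 V
  V3 = 113·(cos(45.0°) + j·sin(45.0°)) = 79.9 + j79.9 V
Step 2 — Sum components: V_total = 93.93 + j135.2 V.
Step 3 — Convert to polar: |V_total| = 164.6 V, ∠V_total = 55.2°.

V_total = 164.6∠55.2° V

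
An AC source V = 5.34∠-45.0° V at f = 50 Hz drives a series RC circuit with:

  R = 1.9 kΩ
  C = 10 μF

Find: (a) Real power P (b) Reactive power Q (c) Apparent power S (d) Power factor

Step 1 — Angular frequency: ω = 2π·f = 2π·50 = 314.2 rad/s.
Step 2 — Component impedances:
  R: Z = R = 1900 Ω
  C: Z = 1/(jωC) = -j/(ω·C) = 0 - j318.3 Ω
Step 3 — Series combination: Z_total = R + C = 1900 - j318.3 Ω = 1926∠-9.5° Ω.
Step 4 — Source phasor: V = 5.34∠-45.0° V = 3.776 - j3.776 V.
Step 5 — Current: I = V / Z = 0.002257 - j0.001609 A = 0.002772∠-35.5° A.
Step 6 — Complex power: S = V·I* = 0.0146 - j0.002446 VA.
Step 7 — Real power: P = Re(S) = 0.0146 W.
Step 8 — Reactive power: Q = Im(S) = -0.002446 VAR.
Step 9 — Apparent power: |S| = 0.0148 VA.
Step 10 — Power factor: PF = P/|S| = 0.9863 (leading).

(a) P = 0.0146 W  (b) Q = -0.002446 VAR  (c) S = 0.0148 VA  (d) PF = 0.9863 (leading)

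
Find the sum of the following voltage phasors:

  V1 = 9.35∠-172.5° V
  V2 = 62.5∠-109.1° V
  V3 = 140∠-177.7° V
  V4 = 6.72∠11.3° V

Step 1 — Convert each phasor to rectangular form:
  V1 = 9.35·(cos(-172.5°) + j·sin(-172.5°)) = -9.27 - j1.22 V
  V2 = 62.5·(cos(-109.1°) + j·sin(-109.1°)) = -20.45 - j59.06 V
  V3 = 140·(cos(-177.7°) + j·sin(-177.7°)) = -139.9 - j5.618 V
  V4 = 6.72·(cos(11.3°) + j·sin(11.3°)) = 6.59 + j1.317 V
Step 2 — Sum components: V_total = -163 - j64.58 V.
Step 3 — Convert to polar: |V_total| = 175.3 V, ∠V_total = -158.4°.

V_total = 175.3∠-158.4° V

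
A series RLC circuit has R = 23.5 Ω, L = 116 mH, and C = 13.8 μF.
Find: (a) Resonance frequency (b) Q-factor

Step 1 — Resonance condition Im(Z)=0 gives ω₀ = 1/√(LC).
Step 2 — ω₀ = 1/√(0.116·1.38e-05) = 790.4 rad/s.
Step 3 — f₀ = ω₀/(2π) = 125.8 Hz.
Step 4 — Series Q: Q = ω₀L/R = 790.4·0.116/23.5 = 3.901.

(a) f₀ = 125.8 Hz  (b) Q = 3.901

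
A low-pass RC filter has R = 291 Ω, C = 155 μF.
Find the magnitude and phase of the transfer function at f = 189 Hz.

Step 1 — Angular frequency: ω = 2π·189 = 1188 rad/s.
Step 2 — Transfer function: H(jω) = 1/(1 + jωRC).
Step 3 — Denominator: 1 + jωRC = 1 + j·1188·291·0.000155 = 1 + j53.56.
Step 4 — H = 0.0003484 - j0.01866.
Step 5 — Magnitude: |H| = 0.01867 (-34.6 dB); phase: φ = -88.9°.

|H| = 0.01867 (-34.6 dB), φ = -88.9°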